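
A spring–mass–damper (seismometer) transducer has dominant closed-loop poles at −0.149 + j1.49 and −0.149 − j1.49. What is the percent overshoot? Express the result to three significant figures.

%OS ≈ 73.0%

With σ = 0.149, ω_d = 1.49: ω_n = √(σ²+ω_d²) = 1.50 rad/s, ζ = σ/ω_n = 0.0995.
%OS = 100·exp(−πζ/√(1−ζ²)) = 73.0%.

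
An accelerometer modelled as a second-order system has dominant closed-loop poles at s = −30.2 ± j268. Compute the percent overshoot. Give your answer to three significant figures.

With σ = 30.2, ω_d = 268: ω_n = √(σ²+ω_d²) = 270 rad/s, ζ = σ/ω_n = 0.112.
%OS = 100·exp(−πζ/√(1−ζ²)) = 70.2%.

%OS ≈ 70.2%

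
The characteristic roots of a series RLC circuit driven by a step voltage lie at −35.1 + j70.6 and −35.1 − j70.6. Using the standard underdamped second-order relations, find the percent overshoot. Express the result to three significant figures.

|pole| = ω_n = √(35.1² + 70.6²) = 78.8 rad/s; ζ = cos θ = σ/ω_n = 0.445.
%OS = 100 e^{−πζ/√(1−ζ²)} with ζ = 0.445 gives 21.0%.

%OS ≈ 21.0%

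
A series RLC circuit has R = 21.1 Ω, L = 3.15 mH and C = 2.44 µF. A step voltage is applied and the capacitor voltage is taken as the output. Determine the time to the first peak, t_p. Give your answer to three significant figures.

t_p ≈ 0.000288 s

For a series RLC circuit (capacitor voltage as output), ω_n = 1/√(LC) = 1/√(3.15 mH · 2.44 µF) = 11400 rad/s.
ζ = (R/2)·√(C/L) = (21.1/2)·√(2.44 µF/3.15 mH) = 0.294.
ω_d = 11400·√(1 − 0.294²) = 10900 rad/s. t_p = π/ω_d = 0.000288 s.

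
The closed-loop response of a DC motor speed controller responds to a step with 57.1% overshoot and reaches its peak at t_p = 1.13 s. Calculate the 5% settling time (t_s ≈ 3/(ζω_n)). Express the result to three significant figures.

t_s ≈ 6.05 s

From the overshoot, ζ = −ln(OS)/√(π²+ln²(OS)) = 0.176.
t_p = π/ω_d ⇒ ω_d = 2.78 rad/s; then ω_n = ω_d/√(1−ζ²) = 2.82 rad/s.
t_s ≈ 3/(ζω_n) = 3/(0.176·2.82) = 6.05 s.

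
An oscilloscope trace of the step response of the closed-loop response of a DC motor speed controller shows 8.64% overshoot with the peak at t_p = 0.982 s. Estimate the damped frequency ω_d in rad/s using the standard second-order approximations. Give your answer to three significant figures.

t_p = π/ω_d, so ω_d = π/0.982 = 3.20 rad/s.

ω_d ≈ 3.20 rad/s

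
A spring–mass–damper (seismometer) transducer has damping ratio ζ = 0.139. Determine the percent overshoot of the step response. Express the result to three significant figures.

For an underdamped second-order system, %OS = 100·exp(−πζ/√(1−ζ²)).
πζ/√(1−ζ²) = π·0.139/√(1−0.0193) = 0.4410, so %OS = 100·e^(−0.4410) = 64.3%.

%OS ≈ 64.3%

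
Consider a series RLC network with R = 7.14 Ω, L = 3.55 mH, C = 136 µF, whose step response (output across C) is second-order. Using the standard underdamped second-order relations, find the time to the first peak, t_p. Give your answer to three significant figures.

t_p ≈ 0.00305 s

For a series RLC circuit (capacitor voltage as output), ω_n = 1/√(LC) = 1/√(3.55 mH · 136 µF) = 1440 rad/s.
ζ = (R/2)·√(C/L) = (7.14/2)·√(136 µF/3.55 mH) = 0.699.
ω_d = ω_n√(1−ζ²) = 1030 rad/s. t_p = π/ω_d = 0.00305 s.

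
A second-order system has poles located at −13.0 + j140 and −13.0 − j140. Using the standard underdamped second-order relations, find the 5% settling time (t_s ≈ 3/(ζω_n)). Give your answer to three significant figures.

t_s ≈ 0.231 s

For poles at −σ ± jω_d, ζω_n = σ = 13.0, so t_s ≈ 3/σ = 0.231 s.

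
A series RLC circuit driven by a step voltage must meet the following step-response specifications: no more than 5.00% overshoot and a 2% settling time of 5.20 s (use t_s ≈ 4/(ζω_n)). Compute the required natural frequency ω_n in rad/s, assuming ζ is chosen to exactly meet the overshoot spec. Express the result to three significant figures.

From %OS = 100·exp(−πζ/√(1−ζ²)), invert to get ζ = −ln(OS)/√(π² + ln²(OS)) with OS = 0.0500.
−ln 0.0500 = 2.996, so ζ = 2.996/√(π² + 8.974) = 0.690.
From t_s ≈ 4/(ζω_n): ω_n = 4/(ζ·t_s) = 4/(0.690·5.20) = 1.11 rad/s.

ω_n ≈ 1.11 rad/s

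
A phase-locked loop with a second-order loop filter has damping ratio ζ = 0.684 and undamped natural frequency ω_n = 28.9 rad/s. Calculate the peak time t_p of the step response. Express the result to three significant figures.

The damped frequency is ω_d = ω_n√(1−ζ²) = 28.9·√(1−0.468) = 21.1 rad/s.
Peak time t_p = π/ω_d = π/21.1 = 0.149 s.

t_p ≈ 0.149 s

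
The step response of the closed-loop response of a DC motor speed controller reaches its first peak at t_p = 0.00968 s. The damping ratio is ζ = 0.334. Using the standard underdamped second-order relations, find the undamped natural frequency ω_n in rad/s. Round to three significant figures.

Peak time t_p = π/ω_d, so ω_d = π/t_p = π/0.00968 = 325 rad/s.
ω_n = ω_d/√(1−ζ²) = 325/√0.888 = 344 rad/s.

ω_n ≈ 344 rad/s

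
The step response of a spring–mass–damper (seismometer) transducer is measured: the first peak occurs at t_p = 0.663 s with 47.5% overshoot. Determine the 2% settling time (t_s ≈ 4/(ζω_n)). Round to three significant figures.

From the overshoot, ζ = −ln(OS)/√(π²+ln²(OS)) = 0.231.
From t_p = π/ω_d, ω_d = π/0.663 = 4.74 rad/s, so ω_n = ω_d/√(1−ζ²) = 4.87 rad/s.
t_s ≈ 4/(ζω_n) = 4/(0.231·4.87) = 3.56 s.

t_s ≈ 3.56 s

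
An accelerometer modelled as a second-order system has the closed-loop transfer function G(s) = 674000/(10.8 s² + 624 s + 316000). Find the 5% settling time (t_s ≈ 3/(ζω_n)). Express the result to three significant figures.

Dividing through by 10.8: denominator becomes s² + 57.78 s + 29260.
So ω_n = √29260 = 171 rad/s and ζ = 57.78/(2·171) = 0.169.
t_s ≈ 3/(ζω_n) = 0.104 s.

t_s ≈ 0.104 s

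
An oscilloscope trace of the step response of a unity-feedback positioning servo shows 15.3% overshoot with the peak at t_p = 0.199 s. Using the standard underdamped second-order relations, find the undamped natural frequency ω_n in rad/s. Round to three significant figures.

ω_n ≈ 18.4 rad/s

From the overshoot, ζ = −ln(OS)/√(π²+ln²(OS)) = 0.513.
From t_p = π/ω_d, ω_d = π/0.199 = 15.8 rad/s, so ω_n = ω_d/√(1−ζ²) = 18.4 rad/s.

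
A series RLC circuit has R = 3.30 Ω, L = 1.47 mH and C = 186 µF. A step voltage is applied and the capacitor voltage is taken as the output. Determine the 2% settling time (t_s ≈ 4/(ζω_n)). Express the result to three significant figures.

For a series RLC circuit (capacitor voltage as output), ω_n = 1/√(LC) = 1/√(1.47 mH · 186 µF) = 1910 rad/s.
ζ = (R/2)·√(C/L) = (3.30/2)·√(186 µF/1.47 mH) = 0.587.
t_s ≈ 4/(ζω_n) = 0.00356 s.

t_s ≈ 0.00356 s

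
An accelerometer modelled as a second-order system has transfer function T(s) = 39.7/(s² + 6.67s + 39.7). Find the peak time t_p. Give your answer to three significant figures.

Comparing the denominator to s² + 2ζω_n s + ω_n²: ω_n = √39.7 = 6.30 rad/s, and 2ζω_n = 6.67 so ζ = 6.67/(2·6.30) = 0.529.
The damped frequency ω_d = ω_n√(1−ζ²) = 5.35 rad/s. Then t_p = π/ω_d = 0.588 s.

t_p ≈ 0.588 s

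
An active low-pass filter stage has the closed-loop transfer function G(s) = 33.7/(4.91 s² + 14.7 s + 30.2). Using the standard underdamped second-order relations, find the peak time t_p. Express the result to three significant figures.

t_p ≈ 1.59 s

Dividing through by 4.91: denominator becomes s² + 2.994 s + 6.151.
So ω_n = √6.151 = 2.48 rad/s and ζ = 2.994/(2·2.48) = 0.604.
The damped frequency ω_d = ω_n√(1−ζ²) = 1.98 rad/s. t_p = π/ω_d = 1.59 s.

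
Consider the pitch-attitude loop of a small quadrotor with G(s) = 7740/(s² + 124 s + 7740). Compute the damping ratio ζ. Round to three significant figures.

ω_n = √7740 = 88.0 rad/s; ζ = 124/(2·88.0) = 0.705.

ζ ≈ 0.705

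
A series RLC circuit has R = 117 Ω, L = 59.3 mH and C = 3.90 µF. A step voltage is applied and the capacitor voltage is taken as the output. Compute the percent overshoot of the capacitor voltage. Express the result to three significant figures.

For a series RLC circuit (capacitor voltage as output), ω_n = 1/√(LC) = 1/√(59.3 mH · 3.90 µF) = 2080 rad/s.
ζ = (R/2)·√(C/L) = (117/2)·√(3.90 µF/59.3 mH) = 0.474.
%OS = 100 e^{−πζ/√(1−ζ²)} with ζ = 0.474 gives 18.4%.

%OS ≈ 18.4%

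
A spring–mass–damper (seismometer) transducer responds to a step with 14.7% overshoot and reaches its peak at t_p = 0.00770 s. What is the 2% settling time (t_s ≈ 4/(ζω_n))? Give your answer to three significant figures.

ζ from %OS: ζ = |ln 0.147|/√(π²+ln²0.147) = 0.521.
From t_p = π/ω_d, ω_d = π/0.00770 = 408 rad/s, so ω_n = ω_d/√(1−ζ²) = 478 rad/s.
t_s ≈ 4/(ζω_n) = 4/(0.521·478) = 0.0161 s.

t_s ≈ 0.0161 s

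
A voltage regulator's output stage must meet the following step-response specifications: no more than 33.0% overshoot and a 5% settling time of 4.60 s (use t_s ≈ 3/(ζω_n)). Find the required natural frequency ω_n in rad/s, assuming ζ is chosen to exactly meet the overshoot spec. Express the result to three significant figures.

ω_n ≈ 1.96 rad/s

ζ = −ln(OS)/√(π² + (ln OS)²). With OS = 0.330, ln OS = −1.109 and ζ = 1.109/3.331 = 0.333.
From t_s ≈ 3/(ζω_n): ω_n = 3/(ζ·t_s) = 3/(0.333·4.60) = 1.96 rad/s.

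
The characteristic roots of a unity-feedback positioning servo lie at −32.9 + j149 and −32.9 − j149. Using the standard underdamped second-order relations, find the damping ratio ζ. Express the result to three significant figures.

ζ ≈ 0.216

|pole| = ω_n = √(32.9² + 149²) = 153 rad/s; ζ = cos θ = σ/ω_n = 0.216.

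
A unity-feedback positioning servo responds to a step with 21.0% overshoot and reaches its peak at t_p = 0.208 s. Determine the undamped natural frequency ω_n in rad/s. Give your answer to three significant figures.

ζ from %OS: ζ = |ln 0.210|/√(π²+ln²0.210) = 0.445.
t_p = π/ω_d ⇒ ω_d = 15.1 rad/s; then ω_n = ω_d/√(1−ζ²) = 16.9 rad/s.

ω_n ≈ 16.9 rad/s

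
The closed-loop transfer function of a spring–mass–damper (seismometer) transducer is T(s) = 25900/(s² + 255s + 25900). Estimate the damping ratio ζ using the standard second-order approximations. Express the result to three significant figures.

Matching coefficients with s² + 2ζω_n s + ω_n² gives ω_n² = 25900 ⇒ ω_n = 161 rad/s, and ζ = 255/(2ω_n) = 0.792.

ζ ≈ 0.792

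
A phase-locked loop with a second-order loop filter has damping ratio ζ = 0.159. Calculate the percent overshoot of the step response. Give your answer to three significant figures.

%OS ≈ 60.3%

For an underdamped second-order system, %OS = 100·exp(−πζ/√(1−ζ²)).
πζ/√(1−ζ²) = π·0.159/√(1−0.0253) = 0.5059, so %OS = 100·e^(−0.5059) = 60.3%.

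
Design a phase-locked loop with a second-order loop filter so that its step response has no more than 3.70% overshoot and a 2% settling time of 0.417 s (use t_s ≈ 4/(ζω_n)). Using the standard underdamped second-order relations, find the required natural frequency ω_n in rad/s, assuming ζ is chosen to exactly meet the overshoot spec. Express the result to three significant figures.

From %OS = 100·exp(−πζ/√(1−ζ²)), invert to get ζ = −ln(OS)/√(π² + ln²(OS)) with OS = 0.0370.
−ln 0.0370 = 3.297, so ζ = 3.297/√(π² + 10.87) = 0.724.
Then ω_n = 4/(ζ t_s) = 4/(0.724 × 0.417) = 13.3 rad/s.

ω_n ≈ 13.3 rad/s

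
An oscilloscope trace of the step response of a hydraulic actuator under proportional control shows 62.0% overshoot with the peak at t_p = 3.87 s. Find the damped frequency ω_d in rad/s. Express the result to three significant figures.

t_p = π/ω_d, so ω_d = π/3.87 = 0.812 rad/s.

ω_d ≈ 0.812 rad/s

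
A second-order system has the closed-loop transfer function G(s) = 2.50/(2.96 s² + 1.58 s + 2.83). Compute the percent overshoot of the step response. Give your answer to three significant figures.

Dividing through by 2.96: denominator becomes s² + 0.5338 s + 0.9561.
So ω_n = √0.9561 = 0.978 rad/s and ζ = 0.5338/(2·0.978) = 0.273.
%OS = 100 e^{−πζ/√(1−ζ²)} with ζ = 0.273 gives 41.0%.

%OS ≈ 41.0%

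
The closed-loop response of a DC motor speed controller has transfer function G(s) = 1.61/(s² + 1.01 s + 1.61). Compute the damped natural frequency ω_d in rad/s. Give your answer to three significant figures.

Comparing the denominator to s² + 2ζω_n s + ω_n²: ω_n = √1.61 = 1.27 rad/s, and 2ζω_n = 1.01 so ζ = 1.01/(2·1.27) = 0.398.
ω_d = ω_n√(1−ζ²) = 1.16 rad/s.

ω_d ≈ 1.16 rad/s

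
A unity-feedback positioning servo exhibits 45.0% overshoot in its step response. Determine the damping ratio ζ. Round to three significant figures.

ζ = −ln(OS)/√(π² + (ln OS)²). With OS = 0.450, ln OS = −0.7985 and ζ = 0.7985/3.241 = 0.246.

ζ ≈ 0.246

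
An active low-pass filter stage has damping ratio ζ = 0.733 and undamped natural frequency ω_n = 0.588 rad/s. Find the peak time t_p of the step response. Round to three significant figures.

t_p ≈ 7.85 s

The damped frequency is ω_d = ω_n√(1−ζ²) = 0.588·√(1−0.537) = 0.400 rad/s.
Peak time t_p = π/ω_d = π/0.400 = 7.85 s.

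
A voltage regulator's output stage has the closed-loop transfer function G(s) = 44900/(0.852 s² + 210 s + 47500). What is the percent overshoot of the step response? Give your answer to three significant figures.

Dividing through by 0.852: denominator becomes s² + 246.5 s + 55750.
So ω_n = √55750 = 236 rad/s and ζ = 246.5/(2·236) = 0.522.
%OS = 100·exp(−πζ/√(1−ζ²)) = 14.6%.

%OS ≈ 14.6%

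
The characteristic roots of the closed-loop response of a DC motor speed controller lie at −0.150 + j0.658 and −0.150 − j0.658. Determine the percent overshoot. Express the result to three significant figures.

%OS ≈ 48.9%

|pole| = ω_n = √(0.150² + 0.658²) = 0.675 rad/s; ζ = cos θ = σ/ω_n = 0.222.
%OS = 100·exp(−πζ/√(1−ζ²)) = 48.9%.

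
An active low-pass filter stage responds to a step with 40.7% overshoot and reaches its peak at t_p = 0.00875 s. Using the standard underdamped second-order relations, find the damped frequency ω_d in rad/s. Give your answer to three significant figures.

ω_d ≈ 359 rad/s

t_p = π/ω_d, so ω_d = π/0.00875 = 359 rad/s.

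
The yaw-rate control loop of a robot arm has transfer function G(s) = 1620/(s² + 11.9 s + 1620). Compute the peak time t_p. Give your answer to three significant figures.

ω_n = √1620 = 40.2 rad/s; ζ = 11.9/(2·40.2) = 0.148.
The damped frequency ω_d = ω_n√(1−ζ²) = 39.8 rad/s. Then t_p = π/ω_d = 0.0789 s.

t_p ≈ 0.0789 s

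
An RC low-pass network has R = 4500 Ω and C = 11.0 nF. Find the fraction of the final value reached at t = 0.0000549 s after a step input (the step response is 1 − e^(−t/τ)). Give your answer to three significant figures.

y/y_∞ ≈ 0.670

τ = RC = 4500 × 11.0 nF = 0.0000495 s.
y(t)/y_∞ = 1 − e^(−t/τ) = 1 − e^(−0.0000549/0.0000495) = 1 − e^(−1.11) = 0.670.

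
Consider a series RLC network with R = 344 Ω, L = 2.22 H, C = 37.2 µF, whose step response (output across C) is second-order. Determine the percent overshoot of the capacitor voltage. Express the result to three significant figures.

%OS ≈ 4.44%

For a series RLC circuit (capacitor voltage as output), ω_n = 1/√(LC) = 1/√(2.22 H · 37.2 µF) = 110 rad/s.
ζ = (R/2)·√(C/L) = (344/2)·√(37.2 µF/2.22 H) = 0.704.
%OS = 100 e^{−πζ/√(1−ζ²)} with ζ = 0.704 gives 4.44%.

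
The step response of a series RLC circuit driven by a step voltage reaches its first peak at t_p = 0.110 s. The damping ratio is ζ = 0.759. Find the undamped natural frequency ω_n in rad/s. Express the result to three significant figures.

Peak time t_p = π/ω_d, so ω_d = π/t_p = π/0.110 = 28.6 rad/s.
ω_n = ω_d/√(1−ζ²) = 28.6/√0.424 = 43.9 rad/s.

ω_n ≈ 43.9 rad/s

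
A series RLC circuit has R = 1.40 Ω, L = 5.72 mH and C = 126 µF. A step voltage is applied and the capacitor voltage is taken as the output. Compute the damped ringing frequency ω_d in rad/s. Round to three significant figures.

For a series RLC circuit (capacitor voltage as output), ω_n = 1/√(LC) = 1/√(5.72 mH · 126 µF) = 1180 rad/s.
ζ = (R/2)·√(C/L) = (1.40/2)·√(126 µF/5.72 mH) = 0.104.
ω_d = 1180·√(1 − 0.104²) = 1170 rad/s.

ω_d ≈ 1170 rad/s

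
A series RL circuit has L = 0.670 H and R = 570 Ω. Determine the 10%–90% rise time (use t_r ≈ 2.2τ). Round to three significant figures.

τ = L/R = 0.670/570 = 0.00118 s.
t_r ≈ 2.2τ = 0.00259 s.

t_r ≈ 0.00259 s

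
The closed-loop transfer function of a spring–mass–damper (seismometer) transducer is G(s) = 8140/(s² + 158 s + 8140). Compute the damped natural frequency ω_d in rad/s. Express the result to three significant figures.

ω_d ≈ 43.6 rad/s

Matching coefficients with s² + 2ζω_n s + ω_n² gives ω_n² = 8140 ⇒ ω_n = 90.2 rad/s, and ζ = 158/(2ω_n) = 0.876.
The damped frequency ω_d = ω_n√(1−ζ²) = 43.6 rad/s.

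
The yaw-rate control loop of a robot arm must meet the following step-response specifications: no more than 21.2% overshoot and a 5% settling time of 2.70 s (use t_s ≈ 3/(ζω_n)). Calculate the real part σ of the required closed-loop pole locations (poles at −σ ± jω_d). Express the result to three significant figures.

σ ≈ 1.11

The settling-time spec alone fixes σ = ζω_n = 3/t_s = 3/2.70 = 1.11.
(Overshoot then fixes ζ = 0.443 and hence ω_d = σ·√(1−ζ²)/ζ = 2.25 rad/s.)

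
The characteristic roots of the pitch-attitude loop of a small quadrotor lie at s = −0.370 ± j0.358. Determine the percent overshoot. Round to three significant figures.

%OS ≈ 3.89%

With σ = 0.370, ω_d = 0.358: ω_n = √(σ²+ω_d²) = 0.515 rad/s, ζ = σ/ω_n = 0.719.
%OS = 100·exp(−πζ/√(1−ζ²)) = 3.89%.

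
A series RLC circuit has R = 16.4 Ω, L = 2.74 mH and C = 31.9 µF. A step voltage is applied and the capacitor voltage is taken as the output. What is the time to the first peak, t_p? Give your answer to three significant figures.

For a series RLC circuit (capacitor voltage as output), ω_n = 1/√(LC) = 1/√(2.74 mH · 31.9 µF) = 3380 rad/s.
ζ = (R/2)·√(C/L) = (16.4/2)·√(31.9 µF/2.74 mH) = 0.885.
ω_d = ω_n√(1−ζ²) = 1580 rad/s. t_p = π/ω_d = 0.00199 s.

t_p ≈ 0.00199 s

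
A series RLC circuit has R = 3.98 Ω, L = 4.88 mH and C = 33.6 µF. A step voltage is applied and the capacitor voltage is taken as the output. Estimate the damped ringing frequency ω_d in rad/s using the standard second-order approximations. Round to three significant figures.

For a series RLC circuit (capacitor voltage as output), ω_n = 1/√(LC) = 1/√(4.88 mH · 33.6 µF) = 2470 rad/s.
ζ = (R/2)·√(C/L) = (3.98/2)·√(33.6 µF/4.88 mH) = 0.165.
The damped frequency ω_d = ω_n√(1−ζ²) = 2440 rad/s.

ω_d ≈ 2440 rad/s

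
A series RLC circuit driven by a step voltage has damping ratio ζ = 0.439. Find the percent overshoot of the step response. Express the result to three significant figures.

For an underdamped second-order system, %OS = 100·exp(−πζ/√(1−ζ²)).
πζ/√(1−ζ²) = π·0.439/√(1−0.193) = 1.535, so %OS = 100·e^(−1.535) = 21.5%.

%OS ≈ 21.5%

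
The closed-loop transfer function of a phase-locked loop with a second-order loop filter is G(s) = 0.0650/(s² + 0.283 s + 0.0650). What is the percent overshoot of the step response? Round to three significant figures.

%OS ≈ 12.3%

Comparing the denominator to s² + 2ζω_n s + ω_n²: ω_n = √0.0650 = 0.255 rad/s, and 2ζω_n = 0.283 so ζ = 0.283/(2·0.255) = 0.555.
%OS = 100·exp(−πζ/√(1−ζ²)) = 12.3%.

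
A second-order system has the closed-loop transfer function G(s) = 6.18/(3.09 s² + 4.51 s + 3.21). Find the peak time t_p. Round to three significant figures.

t_p ≈ 4.42 s

Dividing through by 3.09: denominator becomes s² + 1.460 s + 1.039.
So ω_n = √1.039 = 1.02 rad/s and ζ = 1.460/(2·1.02) = 0.716.
ω_d = ω_n√(1−ζ²) = 0.712 rad/s. t_p = π/ω_d = 4.42 s.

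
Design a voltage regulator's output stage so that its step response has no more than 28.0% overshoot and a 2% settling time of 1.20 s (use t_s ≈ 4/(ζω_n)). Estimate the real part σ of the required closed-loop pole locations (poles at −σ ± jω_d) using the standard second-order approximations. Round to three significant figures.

The settling-time spec alone fixes σ = ζω_n = 4/t_s = 4/1.20 = 3.33.
(Overshoot then fixes ζ = 0.376 and hence ω_d = σ·√(1−ζ²)/ζ = 8.23 rad/s.)

σ ≈ 3.33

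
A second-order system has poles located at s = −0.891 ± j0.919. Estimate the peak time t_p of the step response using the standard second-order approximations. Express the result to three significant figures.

t_p = π/ω_d with ω_d = 0.919 (the imaginary part), so t_p = 3.42 s.

t_p ≈ 3.42 s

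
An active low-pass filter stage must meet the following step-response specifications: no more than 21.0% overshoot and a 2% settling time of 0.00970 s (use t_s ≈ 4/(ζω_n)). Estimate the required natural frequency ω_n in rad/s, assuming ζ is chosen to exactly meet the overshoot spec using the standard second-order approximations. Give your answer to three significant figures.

From %OS = 100·exp(−πζ/√(1−ζ²)), invert to get ζ = −ln(OS)/√(π² + ln²(OS)) with OS = 0.210.
−ln 0.210 = 1.561, so ζ = 1.561/√(π² + 2.436) = 0.445.
Then ω_n = 4/(ζ t_s) = 4/(0.445 × 0.00970) = 927 rad/s.

ω_n ≈ 927 rad/s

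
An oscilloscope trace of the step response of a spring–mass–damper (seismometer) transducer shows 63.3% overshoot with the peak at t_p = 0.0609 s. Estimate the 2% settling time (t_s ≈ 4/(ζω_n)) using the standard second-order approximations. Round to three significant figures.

t_s ≈ 0.533 s

ζ from %OS: ζ = |ln 0.633|/√(π²+ln²0.633) = 0.144.
From t_p = π/ω_d, ω_d = π/0.0609 = 51.6 rad/s, so ω_n = ω_d/√(1−ζ²) = 52.1 rad/s.
t_s ≈ 4/(ζω_n) = 4/(0.144·52.1) = 0.533 s.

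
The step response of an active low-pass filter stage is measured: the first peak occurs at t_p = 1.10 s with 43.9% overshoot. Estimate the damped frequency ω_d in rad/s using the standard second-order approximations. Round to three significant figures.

t_p = π/ω_d, so ω_d = π/1.10 = 2.86 rad/s.

ω_d ≈ 2.86 rad/s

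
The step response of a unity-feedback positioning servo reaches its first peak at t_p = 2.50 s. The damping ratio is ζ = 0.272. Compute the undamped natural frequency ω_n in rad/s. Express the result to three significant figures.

Peak time t_p = π/ω_d, so ω_d = π/t_p = π/2.50 = 1.26 rad/s.
ω_n = ω_d/√(1−ζ²) = 1.26/√0.926 = 1.31 rad/s.

ω_n ≈ 1.31 rad/s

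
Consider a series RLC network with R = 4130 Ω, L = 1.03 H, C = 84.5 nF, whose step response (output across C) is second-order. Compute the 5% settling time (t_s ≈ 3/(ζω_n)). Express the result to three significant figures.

For a series RLC circuit (capacitor voltage as output), ω_n = 1/√(LC) = 1/√(1.03 H · 84.5 nF) = 3390 rad/s.
ζ = (R/2)·√(C/L) = (4130/2)·√(84.5 nF/1.03 H) = 0.591.
t_s ≈ 3/(ζω_n) = 0.00150 s.

t_s ≈ 0.00150 s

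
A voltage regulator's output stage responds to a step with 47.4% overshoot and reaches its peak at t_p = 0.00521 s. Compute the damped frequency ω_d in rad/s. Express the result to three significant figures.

t_p = π/ω_d, so ω_d = π/0.00521 = 603 rad/s.

ω_d ≈ 603 rad/s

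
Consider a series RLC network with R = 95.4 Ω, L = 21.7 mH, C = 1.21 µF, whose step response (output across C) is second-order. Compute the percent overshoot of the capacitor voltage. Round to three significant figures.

%OS ≈ 30.2%

For a series RLC circuit (capacitor voltage as output), ω_n = 1/√(LC) = 1/√(21.7 mH · 1.21 µF) = 6170 rad/s.
ζ = (R/2)·√(C/L) = (95.4/2)·√(1.21 µF/21.7 mH) = 0.356.
Overshoot: exp(−π·0.356/√(1−0.356²)) = 0.302, i.e. 30.2%.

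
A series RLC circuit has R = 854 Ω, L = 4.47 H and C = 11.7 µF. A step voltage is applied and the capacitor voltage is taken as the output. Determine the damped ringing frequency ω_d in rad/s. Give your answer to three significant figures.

For a series RLC circuit (capacitor voltage as output), ω_n = 1/√(LC) = 1/√(4.47 H · 11.7 µF) = 138 rad/s.
ζ = (R/2)·√(C/L) = (854/2)·√(11.7 µF/4.47 H) = 0.691.
ω_d = 138·√(1 − 0.691²) = 100 rad/s.

ω_d ≈ 100 rad/s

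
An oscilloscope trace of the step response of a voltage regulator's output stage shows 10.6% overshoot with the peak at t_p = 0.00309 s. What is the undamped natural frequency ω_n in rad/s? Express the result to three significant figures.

ω_n ≈ 1250 rad/s

ζ from %OS: ζ = |ln 0.106|/√(π²+ln²0.106) = 0.581.
t_p = π/ω_d ⇒ ω_d = 1020 rad/s; then ω_n = ω_d/√(1−ζ²) = 1250 rad/s.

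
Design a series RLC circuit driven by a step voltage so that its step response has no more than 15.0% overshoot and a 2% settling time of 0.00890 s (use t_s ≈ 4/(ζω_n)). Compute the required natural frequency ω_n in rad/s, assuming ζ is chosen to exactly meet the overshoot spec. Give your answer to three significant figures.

ζ = −ln(OS)/√(π² + (ln OS)²). With OS = 0.150, ln OS = −1.897 and ζ = 1.897/3.670 = 0.517.
From t_s ≈ 4/(ζω_n): ω_n = 4/(ζ·t_s) = 4/(0.517·0.00890) = 869 rad/s.

ω_n ≈ 869 rad/s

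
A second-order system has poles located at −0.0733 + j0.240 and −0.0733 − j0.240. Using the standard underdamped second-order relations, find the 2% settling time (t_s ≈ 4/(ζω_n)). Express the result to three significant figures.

For poles at −σ ± jω_d, ζω_n = σ = 0.0733, so t_s ≈ 4/σ = 54.6 s.

t_s ≈ 54.6 s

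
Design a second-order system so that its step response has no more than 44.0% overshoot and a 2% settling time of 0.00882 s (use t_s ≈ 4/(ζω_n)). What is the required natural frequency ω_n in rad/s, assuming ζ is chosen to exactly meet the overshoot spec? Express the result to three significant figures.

ζ = −ln(OS)/√(π² + (ln OS)²). With OS = 0.440, ln OS = −0.8210 and ζ = 0.8210/3.247 = 0.253.
From t_s ≈ 4/(ζω_n): ω_n = 4/(ζ·t_s) = 4/(0.253·0.00882) = 1790 rad/s.

ω_n ≈ 1790 rad/s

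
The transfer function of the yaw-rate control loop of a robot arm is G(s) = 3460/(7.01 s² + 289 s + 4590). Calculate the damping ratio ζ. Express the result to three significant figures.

ζ ≈ 0.806

Dividing through by 7.01: denominator becomes s² + 41.23 s + 654.8.
So ω_n = √654.8 = 25.6 rad/s and ζ = 41.23/(2·25.6) = 0.806.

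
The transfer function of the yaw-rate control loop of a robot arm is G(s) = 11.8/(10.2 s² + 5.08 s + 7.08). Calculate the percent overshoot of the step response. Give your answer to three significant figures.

Dividing through by 10.2: denominator becomes s² + 0.4980 s + 0.6941.
So ω_n = √0.6941 = 0.833 rad/s and ζ = 0.4980/(2·0.833) = 0.299.
%OS = 100 e^{−πζ/√(1−ζ²)} with ζ = 0.299 gives 37.4%.

%OS ≈ 37.4%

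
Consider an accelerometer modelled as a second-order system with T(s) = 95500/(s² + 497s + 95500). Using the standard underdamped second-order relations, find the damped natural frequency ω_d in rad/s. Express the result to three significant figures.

ω_n = √95500 = 309 rad/s; ζ = 497/(2·309) = 0.804.
The damped frequency ω_d = ω_n√(1−ζ²) = 184 rad/s.

ω_d ≈ 184 rad/s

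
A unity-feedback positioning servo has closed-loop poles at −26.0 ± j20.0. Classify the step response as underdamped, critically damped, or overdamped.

Since the poles form a complex-conjugate pair with nonzero imaginary part, the response is underdamped.

underdamped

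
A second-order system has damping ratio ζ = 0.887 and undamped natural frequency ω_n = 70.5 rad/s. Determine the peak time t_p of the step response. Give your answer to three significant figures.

t_p ≈ 0.0965 s

The damped frequency is ω_d = ω_n√(1−ζ²) = 70.5·√(1−0.787) = 32.6 rad/s.
Peak time t_p = π/ω_d = π/32.6 = 0.0965 s.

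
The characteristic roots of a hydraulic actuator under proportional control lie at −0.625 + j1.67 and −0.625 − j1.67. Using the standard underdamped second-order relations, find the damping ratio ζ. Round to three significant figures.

ζ ≈ 0.351

With σ = 0.625, ω_d = 1.67: ω_n = √(σ²+ω_d²) = 1.78 rad/s, ζ = σ/ω_n = 0.351.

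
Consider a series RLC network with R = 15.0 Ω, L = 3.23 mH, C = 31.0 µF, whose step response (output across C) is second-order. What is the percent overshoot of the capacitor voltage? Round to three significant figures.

%OS ≈ 3.33%

For a series RLC circuit (capacitor voltage as output), ω_n = 1/√(LC) = 1/√(3.23 mH · 31.0 µF) = 3160 rad/s.
ζ = (R/2)·√(C/L) = (15.0/2)·√(31.0 µF/3.23 mH) = 0.735.
%OS = 100·exp(−πζ/√(1−ζ²)) = 3.33%.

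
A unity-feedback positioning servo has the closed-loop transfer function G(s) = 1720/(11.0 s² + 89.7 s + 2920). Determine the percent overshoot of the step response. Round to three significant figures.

%OS ≈ 44.4%

Dividing through by 11.0: denominator becomes s² + 8.155 s + 265.5.
So ω_n = √265.5 = 16.3 rad/s and ζ = 8.155/(2·16.3) = 0.250.
%OS = 100 e^{−πζ/√(1−ζ²)} with ζ = 0.250 gives 44.4%.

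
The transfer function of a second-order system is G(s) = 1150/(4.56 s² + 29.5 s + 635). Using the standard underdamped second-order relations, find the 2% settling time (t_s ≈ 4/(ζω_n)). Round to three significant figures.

Dividing through by 4.56: denominator becomes s² + 6.469 s + 139.3.
So ω_n = √139.3 = 11.8 rad/s and ζ = 6.469/(2·11.8) = 0.274.
t_s ≈ 4/(ζω_n) = 1.24 s.

t_s ≈ 1.24 s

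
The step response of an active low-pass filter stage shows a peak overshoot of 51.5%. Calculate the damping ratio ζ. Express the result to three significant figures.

ζ ≈ 0.207

From %OS = 100·exp(−πζ/√(1−ζ²)), invert to get ζ = −ln(OS)/√(π² + ln²(OS)) with OS = 0.515.
−ln 0.515 = 0.6636, so ζ = 0.6636/√(π² + 0.4403) = 0.207.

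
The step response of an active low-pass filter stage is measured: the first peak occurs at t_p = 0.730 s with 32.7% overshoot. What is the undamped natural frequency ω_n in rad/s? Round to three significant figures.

The overshoot fixes ζ = −ln(OS)/√(π²+ln²(OS)) = 0.335.
t_p = π/ω_d ⇒ ω_d = 4.30 rad/s; then ω_n = ω_d/√(1−ζ²) = 4.57 rad/s.

ω_n ≈ 4.57 rad/s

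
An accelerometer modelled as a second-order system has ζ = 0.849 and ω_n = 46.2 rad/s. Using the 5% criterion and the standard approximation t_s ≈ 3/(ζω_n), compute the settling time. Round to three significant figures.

t_s ≈ 0.0765 s

t_s ≈ 3/(ζω_n) = 3/(0.849 × 46.2) = 0.0765 s.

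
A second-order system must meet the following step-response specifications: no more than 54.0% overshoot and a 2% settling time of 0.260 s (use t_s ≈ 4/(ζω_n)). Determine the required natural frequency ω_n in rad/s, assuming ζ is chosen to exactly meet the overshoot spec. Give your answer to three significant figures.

From %OS = 100·exp(−πζ/√(1−ζ²)), invert to get ζ = −ln(OS)/√(π² + ln²(OS)) with OS = 0.540.
−ln 0.540 = 0.6162, so ζ = 0.6162/√(π² + 0.3797) = 0.192.
From t_s ≈ 4/(ζω_n): ω_n = 4/(ζ·t_s) = 4/(0.192·0.260) = 79.9 rad/s.

ω_n ≈ 79.9 rad/s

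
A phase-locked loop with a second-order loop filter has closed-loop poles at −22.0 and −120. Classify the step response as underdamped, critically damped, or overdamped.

overdamped

Since the poles are distinct, negative and real, the response is overdamped.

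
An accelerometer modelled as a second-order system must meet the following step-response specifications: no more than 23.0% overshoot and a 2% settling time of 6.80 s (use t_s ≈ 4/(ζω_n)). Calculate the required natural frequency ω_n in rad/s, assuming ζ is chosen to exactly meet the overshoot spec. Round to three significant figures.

ω_n ≈ 1.39 rad/s

ζ = −ln(OS)/√(π² + (ln OS)²). With OS = 0.230, ln OS = −1.470 and ζ = 1.470/3.468 = 0.424.
From t_s ≈ 4/(ζω_n): ω_n = 4/(ζ·t_s) = 4/(0.424·6.80) = 1.39 rad/s.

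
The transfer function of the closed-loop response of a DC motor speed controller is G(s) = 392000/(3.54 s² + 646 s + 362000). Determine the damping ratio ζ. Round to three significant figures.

Dividing through by 3.54: denominator becomes s² + 182.5 s + 102300.
So ω_n = √102300 = 320 rad/s and ζ = 182.5/(2·320) = 0.285.

ζ ≈ 0.285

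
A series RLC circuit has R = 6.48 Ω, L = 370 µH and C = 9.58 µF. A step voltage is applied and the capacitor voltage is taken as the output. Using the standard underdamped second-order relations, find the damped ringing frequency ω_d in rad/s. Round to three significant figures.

ω_d ≈ 14300 rad/s

For a series RLC circuit (capacitor voltage as output), ω_n = 1/√(LC) = 1/√(370 µH · 9.58 µF) = 16800 rad/s.
ζ = (R/2)·√(C/L) = (6.48/2)·√(9.58 µF/370 µH) = 0.521.
ω_d = 16800·√(1 − 0.521²) = 14300 rad/s.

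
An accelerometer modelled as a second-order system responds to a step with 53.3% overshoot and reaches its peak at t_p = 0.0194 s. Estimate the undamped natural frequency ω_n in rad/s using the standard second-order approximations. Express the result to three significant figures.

ζ from %OS: ζ = |ln 0.533|/√(π²+ln²0.533) = 0.196.
From t_p = π/ω_d, ω_d = π/0.0194 = 162 rad/s, so ω_n = ω_d/√(1−ζ²) = 165 rad/s.

ω_n ≈ 165 rad/s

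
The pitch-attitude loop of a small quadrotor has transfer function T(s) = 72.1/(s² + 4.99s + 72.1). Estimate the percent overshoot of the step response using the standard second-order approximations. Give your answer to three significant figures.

Comparing the denominator to s² + 2ζω_n s + ω_n²: ω_n = √72.1 = 8.49 rad/s, and 2ζω_n = 4.99 so ζ = 4.99/(2·8.49) = 0.294.
%OS = 100 e^{−πζ/√(1−ζ²)} with ζ = 0.294 gives 38.1%.

%OS ≈ 38.1%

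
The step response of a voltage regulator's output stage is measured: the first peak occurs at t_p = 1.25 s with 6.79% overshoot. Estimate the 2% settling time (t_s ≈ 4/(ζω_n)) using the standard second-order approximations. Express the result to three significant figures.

The overshoot fixes ζ = −ln(OS)/√(π²+ln²(OS)) = 0.650.
t_p = π/ω_d ⇒ ω_d = 2.51 rad/s; then ω_n = ω_d/√(1−ζ²) = 3.31 rad/s.
t_s ≈ 4/(ζω_n) = 4/(0.650·3.31) = 1.86 s.

t_s ≈ 1.86 s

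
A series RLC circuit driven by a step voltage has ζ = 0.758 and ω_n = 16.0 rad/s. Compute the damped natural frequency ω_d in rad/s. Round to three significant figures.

ω_d = ω_n√(1−ζ²) = 16.0·√0.425 = 10.4 rad/s.

ω_d ≈ 10.4 rad/s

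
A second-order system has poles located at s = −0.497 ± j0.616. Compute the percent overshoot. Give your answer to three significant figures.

|pole| = ω_n = √(0.497² + 0.616²) = 0.791 rad/s; ζ = cos θ = σ/ω_n = 0.628.
%OS = 100 e^{−πζ/√(1−ζ²)} with ζ = 0.628 gives 7.93%.

%OS ≈ 7.93%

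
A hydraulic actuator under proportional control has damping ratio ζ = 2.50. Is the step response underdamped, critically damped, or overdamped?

overdamped

Since ζ = 2.50 > 1, the system is overdamped.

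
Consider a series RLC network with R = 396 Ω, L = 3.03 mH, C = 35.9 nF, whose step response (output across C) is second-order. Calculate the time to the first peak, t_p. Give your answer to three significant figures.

For a series RLC circuit (capacitor voltage as output), ω_n = 1/√(LC) = 1/√(3.03 mH · 35.9 nF) = 95900 rad/s.
ζ = (R/2)·√(C/L) = (396/2)·√(35.9 nF/3.03 mH) = 0.682.
ω_d = 95900·√(1 − 0.682²) = 70200 rad/s. t_p = π/ω_d = 0.0000448 s.

t_p ≈ 0.0000448 s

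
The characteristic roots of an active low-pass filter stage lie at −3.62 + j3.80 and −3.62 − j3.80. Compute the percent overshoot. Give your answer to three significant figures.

The poles are at −σ ± jω_d with σ = 3.62 and ω_d = 3.80, so ω_n = √(σ²+ω_d²) = 5.25 rad/s and ζ = σ/ω_n = 0.690.
Overshoot: exp(−π·0.690/√(1−0.690²)) = 0.0501, i.e. 5.01%.

%OS ≈ 5.01%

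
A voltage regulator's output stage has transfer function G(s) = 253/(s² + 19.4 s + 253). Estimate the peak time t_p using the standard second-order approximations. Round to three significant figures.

ω_n = √253 = 15.9 rad/s; ζ = 19.4/(2·15.9) = 0.610.
The damped frequency ω_d = ω_n√(1−ζ²) = 12.6 rad/s. Then t_p = π/ω_d = 0.249 s.

t_p ≈ 0.249 s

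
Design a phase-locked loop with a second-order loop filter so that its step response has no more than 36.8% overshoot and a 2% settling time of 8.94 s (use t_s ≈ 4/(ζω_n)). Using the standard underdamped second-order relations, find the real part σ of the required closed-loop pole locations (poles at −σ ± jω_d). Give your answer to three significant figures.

σ ≈ 0.447

The settling-time spec alone fixes σ = ζω_n = 4/t_s = 4/8.94 = 0.447.
(Overshoot then fixes ζ = 0.303 and hence ω_d = σ·√(1−ζ²)/ζ = 1.41 rad/s.)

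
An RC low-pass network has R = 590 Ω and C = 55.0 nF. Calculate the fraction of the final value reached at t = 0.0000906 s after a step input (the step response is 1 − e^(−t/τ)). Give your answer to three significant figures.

τ = RC = 590 × 55.0 nF = 0.0000325 s.
y(t)/y_∞ = 1 − e^(−t/τ) = 1 − e^(−0.0000906/0.0000325) = 1 − e^(−2.79) = 0.939.

y/y_∞ ≈ 0.939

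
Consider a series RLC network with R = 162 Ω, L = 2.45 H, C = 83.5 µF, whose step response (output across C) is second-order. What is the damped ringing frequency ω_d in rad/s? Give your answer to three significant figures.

ω_d ≈ 61.6 rad/s

For a series RLC circuit (capacitor voltage as output), ω_n = 1/√(LC) = 1/√(2.45 H · 83.5 µF) = 69.9 rad/s.
ζ = (R/2)·√(C/L) = (162/2)·√(83.5 µF/2.45 H) = 0.473.
ω_d = 69.9·√(1 − 0.473²) = 61.6 rad/s.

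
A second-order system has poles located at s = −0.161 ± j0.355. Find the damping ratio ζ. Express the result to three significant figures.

ζ ≈ 0.413

The poles are at −σ ± jω_d with σ = 0.161 and ω_d = 0.355, so ω_n = √(σ²+ω_d²) = 0.390 rad/s and ζ = σ/ω_n = 0.413.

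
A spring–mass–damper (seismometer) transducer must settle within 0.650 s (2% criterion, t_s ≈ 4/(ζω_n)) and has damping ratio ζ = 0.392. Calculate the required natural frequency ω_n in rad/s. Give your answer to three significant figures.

Rearranging t_s ≈ 4/(ζω_n) gives ω_n = 4/(ζ·t_s) = 4/(0.392 × 0.650) = 15.7 rad/s.

ω_n ≈ 15.7 rad/s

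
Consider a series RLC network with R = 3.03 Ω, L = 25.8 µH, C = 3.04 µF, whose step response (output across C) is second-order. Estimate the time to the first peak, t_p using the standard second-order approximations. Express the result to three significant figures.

t_p ≈ 0.0000326 s

For a series RLC circuit (capacitor voltage as output), ω_n = 1/√(LC) = 1/√(25.8 µH · 3.04 µF) = 113000 rad/s.
ζ = (R/2)·√(C/L) = (3.03/2)·√(3.04 µF/25.8 µH) = 0.520.
ω_d = ω_n√(1−ζ²) = 96400 rad/s. t_p = π/ω_d = 0.0000326 s.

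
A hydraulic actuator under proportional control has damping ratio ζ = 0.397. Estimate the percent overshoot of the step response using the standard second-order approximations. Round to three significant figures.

For an underdamped second-order system, %OS = 100·exp(−πζ/√(1−ζ²)).
πζ/√(1−ζ²) = π·0.397/√(1−0.158) = 1.359, so %OS = 100·e^(−1.359) = 25.7%.

%OS ≈ 25.7%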